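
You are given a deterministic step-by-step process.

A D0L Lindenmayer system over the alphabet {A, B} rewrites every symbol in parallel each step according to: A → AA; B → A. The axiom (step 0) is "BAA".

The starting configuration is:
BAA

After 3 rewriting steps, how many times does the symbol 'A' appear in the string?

[0] BAA
[1] AAAAA
[2] AAAAAAAAAA
[3] AAAAAAAAAAAAAAAAAAAA

20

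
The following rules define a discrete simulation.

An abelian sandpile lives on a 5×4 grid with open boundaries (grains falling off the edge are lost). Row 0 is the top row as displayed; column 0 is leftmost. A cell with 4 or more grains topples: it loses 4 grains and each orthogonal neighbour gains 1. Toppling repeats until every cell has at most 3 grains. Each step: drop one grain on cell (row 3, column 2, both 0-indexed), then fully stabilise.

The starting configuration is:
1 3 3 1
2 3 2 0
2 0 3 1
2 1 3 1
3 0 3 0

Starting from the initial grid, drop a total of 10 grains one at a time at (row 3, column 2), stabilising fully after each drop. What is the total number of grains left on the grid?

42

gen 0: 1 3 3 1
2 3 2 0
2 0 3 1
2 1 3 1
3 0 3 0
gen 1: 1 3 3 1
2 3 3 0
2 1 0 2
2 2 2 2
3 1 0 1
gen 2: 1 3 3 1
2 3 3 0
2 1 0 2
2 2 3 2
3 1 0 1
gen 3: 1 3 3 1
2 3 3 0
2 1 1 2
2 3 0 3
3 1 1 1
gen 4: 1 3 3 1
2 3 3 0
2 1 1 2
2 3 1 3
3 1 1 1
gen 5: 1 3 3 1
2 3 3 0
2 1 1 2
2 3 2 3
3 1 1 1
gen 6: 1 3 3 1
2 3 3 0
2 1 1 2
2 3 3 3
3 1 1 1
gen 7: 1 3 3 1
2 3 3 0
2 2 2 3
3 0 2 0
3 2 2 2
gen 8: 1 3 3 1
2 3 3 0
2 2 2 3
3 0 3 0
3 2 2 2
gen 9: 1 3 3 1
2 3 3 0
2 2 3 3
3 1 0 1
3 2 3 2
gen 10: 1 3 3 1
2 3 3 0
2 2 3 3
3 1 1 1
3 2 3 2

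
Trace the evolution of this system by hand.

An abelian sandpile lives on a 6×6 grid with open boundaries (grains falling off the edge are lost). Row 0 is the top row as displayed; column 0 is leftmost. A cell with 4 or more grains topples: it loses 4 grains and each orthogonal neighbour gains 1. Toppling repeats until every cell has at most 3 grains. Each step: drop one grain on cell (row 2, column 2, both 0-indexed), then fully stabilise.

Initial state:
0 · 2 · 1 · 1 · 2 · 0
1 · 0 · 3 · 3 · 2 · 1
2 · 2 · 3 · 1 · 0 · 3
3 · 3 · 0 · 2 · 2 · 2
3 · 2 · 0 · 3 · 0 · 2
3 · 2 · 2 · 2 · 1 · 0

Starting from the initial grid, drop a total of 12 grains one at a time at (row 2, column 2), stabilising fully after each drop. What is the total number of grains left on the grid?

63

k=0  0 · 2 · 1 · 1 · 2 · 0
1 · 0 · 3 · 3 · 2 · 1
2 · 2 · 3 · 1 · 0 · 3
3 · 3 · 0 · 2 · 2 · 2
3 · 2 · 0 · 3 · 0 · 2
3 · 2 · 2 · 2 · 1 · 0
k=1  0 · 2 · 2 · 2 · 2 · 0
1 · 1 · 1 · 0 · 3 · 1
2 · 3 · 1 · 3 · 0 · 3
3 · 3 · 1 · 2 · 2 · 2
3 · 2 · 0 · 3 · 0 · 2
3 · 2 · 2 · 2 · 1 · 0
k=2  0 · 2 · 2 · 2 · 2 · 0
1 · 1 · 1 · 0 · 3 · 1
2 · 3 · 2 · 3 · 0 · 3
3 · 3 · 1 · 2 · 2 · 2
3 · 2 · 0 · 3 · 0 · 2
3 · 2 · 2 · 2 · 1 · 0
k=3  0 · 2 · 2 · 2 · 2 · 0
1 · 1 · 1 · 0 · 3 · 1
2 · 3 · 3 · 3 · 0 · 3
3 · 3 · 1 · 2 · 2 · 2
3 · 2 · 0 · 3 · 0 · 2
3 · 2 · 2 · 2 · 1 · 0
k=4  0 · 2 · 2 · 2 · 2 · 0
2 · 2 · 2 · 1 · 3 · 1
0 · 2 · 2 · 0 · 1 · 3
2 · 2 · 3 · 3 · 2 · 2
2 · 1 · 1 · 3 · 0 · 2
1 · 0 · 3 · 2 · 1 · 0
k=5  0 · 2 · 2 · 2 · 2 · 0
2 · 2 · 2 · 1 · 3 · 1
0 · 2 · 3 · 0 · 1 · 3
2 · 2 · 3 · 3 · 2 · 2
2 · 1 · 1 · 3 · 0 · 2
1 · 0 · 3 · 2 · 1 · 0
k=6  0 · 2 · 2 · 2 · 2 · 0
2 · 2 · 3 · 1 · 3 · 1
0 · 3 · 1 · 2 · 1 · 3
2 · 3 · 1 · 1 · 3 · 2
2 · 1 · 3 · 0 · 1 · 2
1 · 0 · 3 · 3 · 1 · 0
k=7  0 · 2 · 2 · 2 · 2 · 0
2 · 2 · 3 · 1 · 3 · 1
0 · 3 · 2 · 2 · 1 · 3
2 · 3 · 1 · 1 · 3 · 2
2 · 1 · 3 · 0 · 1 · 2
1 · 0 · 3 · 3 · 1 · 0
k=8  0 · 2 · 2 · 2 · 2 · 0
2 · 2 · 3 · 1 · 3 · 1
0 · 3 · 3 · 2 · 1 · 3
2 · 3 · 1 · 1 · 3 · 2
2 · 1 · 3 · 0 · 1 · 2
1 · 0 · 3 · 3 · 1 · 0
k=9  0 · 3 · 3 · 2 · 2 · 0
3 · 0 · 1 · 2 · 3 · 1
1 · 2 · 2 · 3 · 1 · 3
3 · 0 · 3 · 1 · 3 · 2
2 · 2 · 3 · 0 · 1 · 2
1 · 0 · 3 · 3 · 1 · 0
k=10  0 · 3 · 3 · 2 · 2 · 0
3 · 0 · 1 · 2 · 3 · 1
1 · 2 · 3 · 3 · 1 · 3
3 · 0 · 3 · 1 · 3 · 2
2 · 2 · 3 · 0 · 1 · 2
1 · 0 · 3 · 3 · 1 · 0
k=11  0 · 3 · 3 · 2 · 2 · 0
3 · 0 · 2 · 3 · 3 · 1
1 · 3 · 2 · 0 · 2 · 3
3 · 1 · 1 · 3 · 3 · 2
2 · 3 · 1 · 2 · 1 · 2
1 · 1 · 1 · 0 · 2 · 0
k=12  0 · 3 · 3 · 2 · 2 · 0
3 · 0 · 2 · 3 · 3 · 1
1 · 3 · 3 · 0 · 2 · 3
3 · 1 · 1 · 3 · 3 · 2
2 · 3 · 1 · 2 · 1 · 2
1 · 1 · 1 · 0 · 2 · 0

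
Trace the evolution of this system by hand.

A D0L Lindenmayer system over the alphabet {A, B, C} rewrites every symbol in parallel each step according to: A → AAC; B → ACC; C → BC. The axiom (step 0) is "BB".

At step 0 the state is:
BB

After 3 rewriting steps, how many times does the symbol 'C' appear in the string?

step 0: BB
step 1: ACCACC
step 2: AACBCBCAACBCBC
step 3: AACAACBCACCBCACCBCAACAACBCACCBCACCBC

18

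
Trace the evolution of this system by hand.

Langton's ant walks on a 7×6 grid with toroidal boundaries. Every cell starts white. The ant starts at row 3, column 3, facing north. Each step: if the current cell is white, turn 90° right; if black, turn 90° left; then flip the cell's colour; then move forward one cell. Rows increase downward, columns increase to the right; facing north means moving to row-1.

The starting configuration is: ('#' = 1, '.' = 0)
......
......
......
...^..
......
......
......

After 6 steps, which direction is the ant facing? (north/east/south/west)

north

step 0: ......
......
......
...^..
......
......
......
step 1: ......
......
......
...#>.
......
......
......
step 2: ......
......
......
...##.
....v.
......
......
step 3: ......
......
......
...##.
...<#.
......
......
step 4: ......
......
......
...^#.
...##.
......
......
step 5: ......
......
......
..<.#.
...##.
......
......
step 6: ......
......
..^...
..#.#.
...##.
......
......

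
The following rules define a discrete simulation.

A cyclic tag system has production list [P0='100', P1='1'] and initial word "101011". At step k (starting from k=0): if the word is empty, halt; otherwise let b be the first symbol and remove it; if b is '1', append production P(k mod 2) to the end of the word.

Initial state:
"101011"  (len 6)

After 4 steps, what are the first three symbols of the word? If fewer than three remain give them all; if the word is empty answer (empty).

111

gen 0: "101011"  (len 6)
gen 1: "01011100"  (len 8)
gen 2: "1011100"  (len 7)
gen 3: "011100100"  (len 9)
gen 4: "11100100"  (len 8)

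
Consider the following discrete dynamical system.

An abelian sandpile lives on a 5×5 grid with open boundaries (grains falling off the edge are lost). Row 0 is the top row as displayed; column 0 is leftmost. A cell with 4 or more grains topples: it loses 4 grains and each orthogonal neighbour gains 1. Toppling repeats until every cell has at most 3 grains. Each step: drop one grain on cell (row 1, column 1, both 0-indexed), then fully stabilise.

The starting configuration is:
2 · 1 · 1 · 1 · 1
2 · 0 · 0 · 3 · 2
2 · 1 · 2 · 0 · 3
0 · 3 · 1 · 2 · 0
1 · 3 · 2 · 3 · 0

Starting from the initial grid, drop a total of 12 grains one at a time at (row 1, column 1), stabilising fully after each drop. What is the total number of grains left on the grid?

42

k=0  2 · 1 · 1 · 1 · 1
2 · 0 · 0 · 3 · 2
2 · 1 · 2 · 0 · 3
0 · 3 · 1 · 2 · 0
1 · 3 · 2 · 3 · 0
k=1  2 · 1 · 1 · 1 · 1
2 · 1 · 0 · 3 · 2
2 · 1 · 2 · 0 · 3
0 · 3 · 1 · 2 · 0
1 · 3 · 2 · 3 · 0
k=2  2 · 1 · 1 · 1 · 1
2 · 2 · 0 · 3 · 2
2 · 1 · 2 · 0 · 3
0 · 3 · 1 · 2 · 0
1 · 3 · 2 · 3 · 0
k=3  2 · 1 · 1 · 1 · 1
2 · 3 · 0 · 3 · 2
2 · 1 · 2 · 0 · 3
0 · 3 · 1 · 2 · 0
1 · 3 · 2 · 3 · 0
k=4  2 · 2 · 1 · 1 · 1
3 · 0 · 1 · 3 · 2
2 · 2 · 2 · 0 · 3
0 · 3 · 1 · 2 · 0
1 · 3 · 2 · 3 · 0
k=5  2 · 2 · 1 · 1 · 1
3 · 1 · 1 · 3 · 2
2 · 2 · 2 · 0 · 3
0 · 3 · 1 · 2 · 0
1 · 3 · 2 · 3 · 0
k=6  2 · 2 · 1 · 1 · 1
3 · 2 · 1 · 3 · 2
2 · 2 · 2 · 0 · 3
0 · 3 · 1 · 2 · 0
1 · 3 · 2 · 3 · 0
k=7  2 · 2 · 1 · 1 · 1
3 · 3 · 1 · 3 · 2
2 · 2 · 2 · 0 · 3
0 · 3 · 1 · 2 · 0
1 · 3 · 2 · 3 · 0
k=8  3 · 3 · 1 · 1 · 1
0 · 1 · 2 · 3 · 2
3 · 3 · 2 · 0 · 3
0 · 3 · 1 · 2 · 0
1 · 3 · 2 · 3 · 0
k=9  3 · 3 · 1 · 1 · 1
0 · 2 · 2 · 3 · 2
3 · 3 · 2 · 0 · 3
0 · 3 · 1 · 2 · 0
1 · 3 · 2 · 3 · 0
k=10  3 · 3 · 1 · 1 · 1
0 · 3 · 2 · 3 · 2
3 · 3 · 2 · 0 · 3
0 · 3 · 1 · 2 · 0
1 · 3 · 2 · 3 · 0
k=11  0 · 1 · 2 · 1 · 1
3 · 2 · 3 · 3 · 2
0 · 2 · 3 · 0 · 3
2 · 1 · 2 · 2 · 0
2 · 0 · 3 · 3 · 0
k=12  0 · 1 · 2 · 1 · 1
3 · 3 · 3 · 3 · 2
0 · 2 · 3 · 0 · 3
2 · 1 · 2 · 2 · 0
2 · 0 · 3 · 3 · 0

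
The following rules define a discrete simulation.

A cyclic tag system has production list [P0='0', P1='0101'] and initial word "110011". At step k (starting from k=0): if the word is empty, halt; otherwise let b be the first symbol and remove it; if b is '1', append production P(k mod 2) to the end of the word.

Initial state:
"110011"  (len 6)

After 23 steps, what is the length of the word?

11

gen 0: "110011"  (len 6)
gen 1: "100110"  (len 6)
gen 2: "001100101"  (len 9)
gen 3: "01100101"  (len 8)
gen 4: "1100101"  (len 7)
gen 5: "1001010"  (len 7)
gen 6: "0010100101"  (len 10)
gen 7: "010100101"  (len 9)
gen 8: "10100101"  (len 8)
gen 9: "01001010"  (len 8)
gen 10: "1001010"  (len 7)
gen 11: "0010100"  (len 7)
gen 12: "010100"  (len 6)
gen 13: "10100"  (len 5)
gen 14: "01000101"  (len 8)
gen 15: "1000101"  (len 7)
gen 16: "0001010101"  (len 10)
gen 17: "001010101"  (len 9)
gen 18: "01010101"  (len 8)
gen 19: "1010101"  (len 7)
gen 20: "0101010101"  (len 10)
gen 21: "101010101"  (len 9)
gen 22: "010101010101"  (len 12)
gen 23: "10101010101"  (len 11)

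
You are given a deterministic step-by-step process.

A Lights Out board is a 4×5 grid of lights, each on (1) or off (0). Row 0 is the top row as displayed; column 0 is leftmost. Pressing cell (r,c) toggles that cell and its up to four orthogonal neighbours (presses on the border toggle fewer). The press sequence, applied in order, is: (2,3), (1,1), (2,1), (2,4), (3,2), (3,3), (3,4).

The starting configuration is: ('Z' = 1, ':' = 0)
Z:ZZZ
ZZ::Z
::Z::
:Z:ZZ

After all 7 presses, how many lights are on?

[0] Z:ZZZ
ZZ::Z
::Z::
:Z:ZZ
[1] Z:ZZZ
ZZ:ZZ
:::ZZ
:Z::Z
[2] ZZZZZ
::ZZZ
:Z:ZZ
:Z::Z
[3] ZZZZZ
:ZZZZ
Z:ZZZ
::::Z
[4] ZZZZZ
:ZZZ:
Z:Z::
:::::
[5] ZZZZZ
:ZZZ:
Z::::
:ZZZ:
[6] ZZZZZ
:ZZZ:
Z::Z:
:Z::Z
[7] ZZZZZ
:ZZZ:
Z::ZZ
:Z:Z:

13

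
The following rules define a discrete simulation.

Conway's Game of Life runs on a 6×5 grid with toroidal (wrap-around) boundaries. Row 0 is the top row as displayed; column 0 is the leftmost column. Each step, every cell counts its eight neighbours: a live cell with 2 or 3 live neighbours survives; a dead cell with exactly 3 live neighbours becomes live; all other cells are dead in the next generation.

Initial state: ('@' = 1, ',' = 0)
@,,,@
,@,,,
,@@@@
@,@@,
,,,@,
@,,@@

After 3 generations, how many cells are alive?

2

[0] @,,,@
,@,,,
,@@@@
@,@@,
,,,@,
@,,@@
[1] ,@,@,
,@,,,
,,,,@
@,,,,
@@,,,
@,,@,
[2] @@,,@
@,@,,
@,,,,
@@,,@
@@,,,
@,,,,
[3] ,,,,@
,,,,,
,,,,,
,,,,@
,,,,,
,,,,,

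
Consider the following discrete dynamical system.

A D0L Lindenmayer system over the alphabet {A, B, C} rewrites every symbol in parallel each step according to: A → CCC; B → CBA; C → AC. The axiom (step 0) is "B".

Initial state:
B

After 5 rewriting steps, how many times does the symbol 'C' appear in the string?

t=0: B
t=1: CBA
t=2: ACCBACCC
t=3: CCCACACCBACCCACACAC
t=4: ACACACCCCACCCCACACCBACCCACACACCCCACCCCACCCCAC
t=5: CCCACCCCACCCCACACACACCCCACACACACCCCACCCCACACCBACCCACACACCCCACCCCACCCCACACACACCCCACACACACCCCACACACACCCCAC

71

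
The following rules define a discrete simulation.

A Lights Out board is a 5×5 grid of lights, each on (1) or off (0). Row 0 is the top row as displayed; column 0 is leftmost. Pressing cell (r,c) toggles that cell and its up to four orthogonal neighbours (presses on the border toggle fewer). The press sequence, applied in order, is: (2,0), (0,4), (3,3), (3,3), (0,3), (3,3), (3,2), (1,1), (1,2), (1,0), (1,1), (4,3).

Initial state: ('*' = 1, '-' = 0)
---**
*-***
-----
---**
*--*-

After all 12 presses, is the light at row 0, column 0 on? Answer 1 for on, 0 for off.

t=0: ---**
*-***
-----
---**
*--*-
t=1: ---**
--***
**---
*--**
*--*-
t=2: -----
--**-
**---
*--**
*--*-
t=3: -----
--**-
**-*-
*-*--
*----
t=4: -----
--**-
**---
*--**
*--*-
t=5: --***
--*--
**---
*--**
*--*-
t=6: --***
--*--
**-*-
*-*--
*----
t=7: --***
--*--
****-
**-*-
*-*--
t=8: -****
**---
*-**-
**-*-
*-*--
t=9: -*-**
*-**-
*--*-
**-*-
*-*--
t=10: **-**
-***-
---*-
**-*-
*-*--
t=11: *--**
*--*-
-*-*-
**-*-
*-*--
t=12: *--**
*--*-
-*-*-
**---
*--**

1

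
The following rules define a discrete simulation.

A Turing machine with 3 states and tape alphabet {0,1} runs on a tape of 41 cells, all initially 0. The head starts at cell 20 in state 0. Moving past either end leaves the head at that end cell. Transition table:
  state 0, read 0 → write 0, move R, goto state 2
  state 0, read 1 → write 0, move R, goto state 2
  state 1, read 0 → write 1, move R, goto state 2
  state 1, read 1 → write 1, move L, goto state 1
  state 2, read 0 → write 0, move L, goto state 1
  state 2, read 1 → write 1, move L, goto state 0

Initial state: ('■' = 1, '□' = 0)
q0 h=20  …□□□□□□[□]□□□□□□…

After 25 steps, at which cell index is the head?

k=0  q0 h=20  …□□□□□□[□]□□□□□□…
k=1  q2 h=21  …□□□□□□[□]□□□□□□…
k=2  q1 h=20  …□□□□□□[□]□□□□□□…
k=3  q2 h=21  …□□□□□■[□]□□□□□□…
k=4  q1 h=20  …□□□□□□[■]□□□□□□…
k=5  q1 h=19  …□□□□□□[□]■□□□□□…
k=6  q2 h=20  …□□□□□■[■]□□□□□□…
k=7  q0 h=19  …□□□□□□[■]■□□□□□…
k=8  q2 h=20  …□□□□□□[■]□□□□□□…
k=9  q0 h=19  …□□□□□□[□]■□□□□□…
k=10  q2 h=20  …□□□□□□[■]□□□□□□…
k=11  q0 h=19  …□□□□□□[□]■□□□□□…
k=12  q2 h=20  …□□□□□□[■]□□□□□□…
k=13  q0 h=19  …□□□□□□[□]■□□□□□…
k=14  q2 h=20  …□□□□□□[■]□□□□□□…
k=15  q0 h=19  …□□□□□□[□]■□□□□□…
k=16  q2 h=20  …□□□□□□[■]□□□□□□…
k=17  q0 h=19  …□□□□□□[□]■□□□□□…
k=18  q2 h=20  …□□□□□□[■]□□□□□□…
k=19  q0 h=19  …□□□□□□[□]■□□□□□…
k=20  q2 h=20  …□□□□□□[■]□□□□□□…
k=21  q0 h=19  …□□□□□□[□]■□□□□□…
k=22  q2 h=20  …□□□□□□[■]□□□□□□…
k=23  q0 h=19  …□□□□□□[□]■□□□□□…
k=24  q2 h=20  …□□□□□□[■]□□□□□□…
k=25  q0 h=19  …□□□□□□[□]■□□□□□…

19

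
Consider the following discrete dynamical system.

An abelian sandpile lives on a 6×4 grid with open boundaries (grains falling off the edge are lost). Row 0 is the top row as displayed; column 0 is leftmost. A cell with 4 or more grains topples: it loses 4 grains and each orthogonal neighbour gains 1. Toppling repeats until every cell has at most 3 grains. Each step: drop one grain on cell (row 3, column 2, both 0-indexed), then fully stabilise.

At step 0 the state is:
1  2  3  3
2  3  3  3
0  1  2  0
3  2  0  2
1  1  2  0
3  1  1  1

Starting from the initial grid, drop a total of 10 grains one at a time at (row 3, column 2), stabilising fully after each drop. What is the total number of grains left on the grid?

k=0  1  2  3  3
2  3  3  3
0  1  2  0
3  2  0  2
1  1  2  0
3  1  1  1
k=1  1  2  3  3
2  3  3  3
0  1  2  0
3  2  1  2
1  1  2  0
3  1  1  1
k=2  1  2  3  3
2  3  3  3
0  1  2  0
3  2  2  2
1  1  2  0
3  1  1  1
k=3  1  2  3  3
2  3  3  3
0  1  2  0
3  2  3  2
1  1  2  0
3  1  1  1
k=4  1  2  3  3
2  3  3  3
0  1  3  0
3  3  0  3
1  1  3  0
3  1  1  1
k=5  1  2  3  3
2  3  3  3
0  1  3  0
3  3  1  3
1  1  3  0
3  1  1  1
k=6  1  2  3  3
2  3  3  3
0  1  3  0
3  3  2  3
1  1  3  0
3  1  1  1
k=7  1  2  3  3
2  3  3  3
0  1  3  0
3  3  3  3
1  1  3  0
3  1  1  1
k=8  2  0  2  1
3  2  3  1
2  0  3  3
0  3  0  1
2  3  1  2
3  1  2  1
k=9  2  0  2  1
3  2  3  1
2  0  3  3
0  3  1  1
2  3  1  2
3  1  2  1
k=10  2  0  2  1
3  2  3  1
2  0  3  3
0  3  2  1
2  3  1  2
3  1  2  1

43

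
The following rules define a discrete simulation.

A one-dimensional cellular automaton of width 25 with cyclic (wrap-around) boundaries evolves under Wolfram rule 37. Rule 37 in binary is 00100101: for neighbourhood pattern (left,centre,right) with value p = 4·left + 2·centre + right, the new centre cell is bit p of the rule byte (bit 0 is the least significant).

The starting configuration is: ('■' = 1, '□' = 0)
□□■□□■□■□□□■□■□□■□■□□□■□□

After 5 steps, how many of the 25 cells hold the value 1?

gen 0: □□■□□■□■□□□■□■□□■□■□□□■□□
gen 1: ■□■□□■■■□■□■■■□□■■■□■□■□■
gen 2: □■■□□□□□■■■□□□□□□□□■■■■■□
gen 3: □□□□■■■□□□□□■■■■■■□□□□□□□
gen 4: ■■■□□□□□■■■□□□□□□□□■■■■■■
gen 5: □□□□■■■□□□□□■■■■■■□□□□□□□

9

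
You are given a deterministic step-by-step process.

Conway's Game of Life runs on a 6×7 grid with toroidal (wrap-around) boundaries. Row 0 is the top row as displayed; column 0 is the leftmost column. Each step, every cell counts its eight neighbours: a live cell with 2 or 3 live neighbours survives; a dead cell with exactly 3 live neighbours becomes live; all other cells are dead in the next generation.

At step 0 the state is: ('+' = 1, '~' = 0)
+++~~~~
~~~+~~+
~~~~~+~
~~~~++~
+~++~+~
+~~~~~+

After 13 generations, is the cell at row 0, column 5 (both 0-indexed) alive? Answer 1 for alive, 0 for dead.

t=0: +++~~~~
~~~+~~+
~~~~~+~
~~~~++~
+~++~+~
+~~~~~+
t=1: ~++~~~~
+++~~~+
~~~~~++
~~~+~+~
++~+~+~
~~~+~~~
t=2: ~~~+~~~
~~+~~++
~++~++~
+~+~~+~
~~~+~~+
+~~++~~
t=3: ~~++~++
~++~~++
+~+~+~~
+~+~~+~
++++~++
~~+++~~
t=4: +~~~~~+
~~~~~~~
+~+~+~~
~~~~~+~
+~~~~+~
~~~~~~~
t=5: ~~~~~~~
++~~~~+
~~~~~~~
~+~~++~
~~~~~~+
+~~~~~~
t=6: ~+~~~~+
+~~~~~~
~+~~~++
~~~~~+~
+~~~~++
~~~~~~~
t=7: +~~~~~~
~+~~~+~
+~~~~++
~~~~+~~
~~~~~++
~~~~~+~
t=8: ~~~~~~+
~+~~~+~
+~~~+++
+~~~+~~
~~~~+++
~~~~~+~
t=9: ~~~~~++
~~~~+~~
++~~+~~
+~~+~~~
~~~~+~+
~~~~+~~
t=10: ~~~~++~
+~~~+~+
++~++~~
++~++++
~~~+++~
~~~~+~+
t=11: +~~++~~
++~~~~+
~~~~~~~
~+~~~~~
~~+~~~~
~~~~~~+
t=12: ~+~~~+~
++~~~~+
~+~~~~~
~~~~~~~
~~~~~~~
~~~+~~~
t=13: ~++~~~+
~++~~~+
~+~~~~~
~~~~~~~
~~~~~~~
~~~~~~~

0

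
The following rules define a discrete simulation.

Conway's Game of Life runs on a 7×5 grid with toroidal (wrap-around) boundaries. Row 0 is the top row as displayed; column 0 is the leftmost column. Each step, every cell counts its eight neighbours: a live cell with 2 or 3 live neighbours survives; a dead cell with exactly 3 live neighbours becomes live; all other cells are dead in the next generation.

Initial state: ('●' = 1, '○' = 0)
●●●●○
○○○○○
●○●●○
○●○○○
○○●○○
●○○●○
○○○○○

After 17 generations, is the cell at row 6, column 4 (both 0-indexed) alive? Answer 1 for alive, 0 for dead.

t=0: ●●●●○
○○○○○
●○●●○
○●○○○
○○●○○
●○○●○
○○○○○
t=1: ○●●○○
●○○○○
○●●○○
○●○●○
○●●○○
○○○○○
●○○●○
t=2: ●●●○●
●○○○○
●●●○○
●○○●○
○●●○○
○●●○○
○●●○○
t=3: ○○●●●
○○○●○
●○●○○
●○○●●
●○○●○
●○○●○
○○○○○
t=4: ○○●●●
○●○○○
●●●○○
●○●●○
●●●●○
○○○○○
○○●○○
t=5: ○●●●○
○○○○●
●○○●●
○○○○○
●○○●○
○○○●○
○○●○○
t=6: ○●●●○
○●○○○
●○○●●
●○○●○
○○○○●
○○●●●
○●○○○
t=7: ●●○○○
○●○○○
●●●●○
●○○●○
●○●○○
●○●●●
●●○○●
t=8: ○○●○●
○○○○●
●○○●○
●○○●○
●○●○○
○○●○○
○○○○○
t=9: ○○○●○
●○○○●
●○○●○
●○●●○
○○●●●
○●○○○
○○○●○
t=10: ○○○●○
●○○●○
●○●●○
●○○○○
●○○○●
○○○○●
○○●○○
t=11: ○○●●●
○●○●○
●○●●○
●○○●○
●○○○●
●○○●●
○○○●○
t=12: ○○○○●
●●○○○
●○○●○
●○●●○
○●○○○
●○○●○
●○○○○
t=13: ○●○○●
●●○○○
●○○●○
●○●●○
●●○●○
●●○○●
●○○○○
t=14: ○●○○●
○●●○○
●○○●○
●○○●○
○○○●○
○○●○○
○○○○○
t=15: ●●●○○
○●●●●
●○○●○
○○●●○
○○●●●
○○○○○
○○○○○
t=16: ●○○○●
○○○○○
●○○○○
○●○○○
○○●○●
○○○●○
○●○○○
t=17: ●○○○○
●○○○●
○○○○○
●●○○○
○○●●○
○○●●○
●○○○●

1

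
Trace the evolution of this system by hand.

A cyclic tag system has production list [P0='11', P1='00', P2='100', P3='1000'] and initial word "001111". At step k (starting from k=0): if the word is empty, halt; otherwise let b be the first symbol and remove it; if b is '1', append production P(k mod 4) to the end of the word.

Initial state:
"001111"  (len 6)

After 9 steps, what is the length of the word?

step 0: "001111"  (len 6)
step 1: "01111"  (len 5)
step 2: "1111"  (len 4)
step 3: "111100"  (len 6)
step 4: "111001000"  (len 9)
step 5: "1100100011"  (len 10)
step 6: "10010001100"  (len 11)
step 7: "0010001100100"  (len 13)
step 8: "010001100100"  (len 12)
step 9: "10001100100"  (len 11)

11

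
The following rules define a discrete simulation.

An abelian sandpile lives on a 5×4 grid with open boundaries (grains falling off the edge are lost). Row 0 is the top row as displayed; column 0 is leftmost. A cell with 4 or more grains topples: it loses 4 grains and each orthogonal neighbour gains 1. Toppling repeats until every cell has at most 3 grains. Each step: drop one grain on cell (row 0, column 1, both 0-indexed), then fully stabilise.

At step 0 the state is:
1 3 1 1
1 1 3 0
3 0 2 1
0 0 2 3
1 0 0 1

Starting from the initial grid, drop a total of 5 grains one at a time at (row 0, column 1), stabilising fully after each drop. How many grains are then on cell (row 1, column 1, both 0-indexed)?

k=0  1 3 1 1
1 1 3 0
3 0 2 1
0 0 2 3
1 0 0 1
k=1  2 0 2 1
1 2 3 0
3 0 2 1
0 0 2 3
1 0 0 1
k=2  2 1 2 1
1 2 3 0
3 0 2 1
0 0 2 3
1 0 0 1
k=3  2 2 2 1
1 2 3 0
3 0 2 1
0 0 2 3
1 0 0 1
k=4  2 3 2 1
1 2 3 0
3 0 2 1
0 0 2 3
1 0 0 1
k=5  3 0 3 1
1 3 3 0
3 0 2 1
0 0 2 3
1 0 0 1

3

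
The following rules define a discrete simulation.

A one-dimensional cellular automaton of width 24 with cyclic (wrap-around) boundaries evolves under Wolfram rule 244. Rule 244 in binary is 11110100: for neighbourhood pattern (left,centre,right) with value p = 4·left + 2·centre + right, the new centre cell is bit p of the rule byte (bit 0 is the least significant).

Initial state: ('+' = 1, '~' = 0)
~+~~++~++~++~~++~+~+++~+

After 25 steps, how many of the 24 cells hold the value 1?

17

k=0  ~+~~++~++~++~~++~+~+++~+
k=1  +++~~++~++~++~~++++~++++
k=2  ++++~~++~++~++~~++++~+++
k=3  +++++~~++~++~++~~++++~++
k=4  ++++++~~++~++~++~~++++~+
k=5  +++++++~~++~++~++~~++++~
k=6  ~+++++++~~++~++~++~~++++
k=7  +~+++++++~~++~++~++~~+++
k=8  ++~+++++++~~++~++~++~~++
k=9  +++~+++++++~~++~++~++~~+
k=10  ++++~+++++++~~++~++~++~~
k=11  ~++++~+++++++~~++~++~++~
k=12  ~~++++~+++++++~~++~++~++
k=13  +~~++++~+++++++~~++~++~+
k=14  ++~~++++~+++++++~~++~++~
k=15  ~++~~++++~+++++++~~++~++
k=16  +~++~~++++~+++++++~~++~+
k=17  ++~++~~++++~+++++++~~++~
k=18  ~++~++~~++++~+++++++~~++
k=19  +~++~++~~++++~+++++++~~+
k=20  ++~++~++~~++++~+++++++~~
k=21  ~++~++~++~~++++~+++++++~
k=22  ~~++~++~++~~++++~+++++++
k=23  +~~++~++~++~~++++~++++++
k=24  ++~~++~++~++~~++++~+++++
k=25  +++~~++~++~++~~++++~++++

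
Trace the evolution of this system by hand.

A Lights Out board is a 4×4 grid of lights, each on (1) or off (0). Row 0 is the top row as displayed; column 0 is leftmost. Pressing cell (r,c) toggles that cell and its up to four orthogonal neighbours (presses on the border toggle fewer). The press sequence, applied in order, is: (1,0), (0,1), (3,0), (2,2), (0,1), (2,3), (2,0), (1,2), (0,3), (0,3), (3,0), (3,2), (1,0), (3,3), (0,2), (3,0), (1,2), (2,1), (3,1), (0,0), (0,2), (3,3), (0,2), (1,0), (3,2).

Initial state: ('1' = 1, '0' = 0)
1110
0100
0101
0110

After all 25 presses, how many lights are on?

[0] 1110
0100
0101
0110
[1] 0110
1000
1101
0110
[2] 1000
1100
1101
0110
[3] 1000
1100
0101
1010
[4] 1000
1110
0010
1000
[5] 0110
1010
0010
1000
[6] 0110
1011
0001
1001
[7] 0110
0011
1101
0001
[8] 0100
0100
1111
0001
[9] 0111
0101
1111
0001
[10] 0100
0100
1111
0001
[11] 0100
0100
0111
1101
[12] 0100
0100
0101
1010
[13] 1100
1000
1101
1010
[14] 1100
1000
1100
1001
[15] 1011
1010
1100
1001
[16] 1011
1010
0100
0101
[17] 1001
1101
0110
0101
[18] 1001
1001
1000
0001
[19] 1001
1001
1100
1111
[20] 0101
0001
1100
1111
[21] 0010
0011
1100
1111
[22] 0010
0011
1101
1100
[23] 0101
0001
1101
1100
[24] 1101
1101
0101
1100
[25] 1101
1101
0111
1011

12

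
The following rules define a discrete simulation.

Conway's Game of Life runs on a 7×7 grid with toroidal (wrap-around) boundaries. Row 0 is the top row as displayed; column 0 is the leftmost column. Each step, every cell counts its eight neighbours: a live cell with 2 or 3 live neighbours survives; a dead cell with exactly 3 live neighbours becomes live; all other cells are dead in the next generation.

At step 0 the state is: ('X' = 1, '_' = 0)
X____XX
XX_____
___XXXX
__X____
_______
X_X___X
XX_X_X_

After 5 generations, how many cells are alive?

8

gen 0: X____XX
XX_____
___XXXX
__X____
_______
X_X___X
XX_X_X_
gen 1: __X_XX_
_X_____
XXXXXXX
___XXX_
_X_____
X_X___X
__X_XX_
gen 2: _XX_XX_
_______
XX____X
_______
XXXXXXX
X_XX_XX
__X_X__
gen 3: _XX_XX_
__X__XX
X______
___XX__
_______
_______
X______
gen 4: XXXXXX_
X_XXXXX
___XXXX
_______
_______
_______
_X_____
gen 5: _______
_______
X_X____
____XX_
_______
_______
XX_XX__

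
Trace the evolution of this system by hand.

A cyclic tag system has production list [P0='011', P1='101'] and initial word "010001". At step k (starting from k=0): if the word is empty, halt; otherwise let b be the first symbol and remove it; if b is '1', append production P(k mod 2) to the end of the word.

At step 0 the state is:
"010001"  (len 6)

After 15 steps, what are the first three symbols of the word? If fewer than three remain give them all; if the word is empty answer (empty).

011

gen 0: "010001"  (len 6)
gen 1: "10001"  (len 5)
gen 2: "0001101"  (len 7)
gen 3: "001101"  (len 6)
gen 4: "01101"  (len 5)
gen 5: "1101"  (len 4)
gen 6: "101101"  (len 6)
gen 7: "01101011"  (len 8)
gen 8: "1101011"  (len 7)
gen 9: "101011011"  (len 9)
gen 10: "01011011101"  (len 11)
gen 11: "1011011101"  (len 10)
gen 12: "011011101101"  (len 12)
gen 13: "11011101101"  (len 11)
gen 14: "1011101101101"  (len 13)
gen 15: "011101101101011"  (len 15)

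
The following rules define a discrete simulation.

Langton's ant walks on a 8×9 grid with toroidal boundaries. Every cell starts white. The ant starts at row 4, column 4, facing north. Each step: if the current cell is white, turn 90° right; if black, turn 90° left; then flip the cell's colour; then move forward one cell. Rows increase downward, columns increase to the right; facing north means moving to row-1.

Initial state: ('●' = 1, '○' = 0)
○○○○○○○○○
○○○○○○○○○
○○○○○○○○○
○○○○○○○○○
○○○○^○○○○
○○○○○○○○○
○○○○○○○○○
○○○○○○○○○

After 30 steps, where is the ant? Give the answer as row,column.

0) ○○○○○○○○○
○○○○○○○○○
○○○○○○○○○
○○○○○○○○○
○○○○^○○○○
○○○○○○○○○
○○○○○○○○○
○○○○○○○○○
1) ○○○○○○○○○
○○○○○○○○○
○○○○○○○○○
○○○○○○○○○
○○○○●>○○○
○○○○○○○○○
○○○○○○○○○
○○○○○○○○○
2) ○○○○○○○○○
○○○○○○○○○
○○○○○○○○○
○○○○○○○○○
○○○○●●○○○
○○○○○v○○○
○○○○○○○○○
○○○○○○○○○
3) ○○○○○○○○○
○○○○○○○○○
○○○○○○○○○
○○○○○○○○○
○○○○●●○○○
○○○○<●○○○
○○○○○○○○○
○○○○○○○○○
4) ○○○○○○○○○
○○○○○○○○○
○○○○○○○○○
○○○○○○○○○
○○○○^●○○○
○○○○●●○○○
○○○○○○○○○
○○○○○○○○○
5) ○○○○○○○○○
○○○○○○○○○
○○○○○○○○○
○○○○○○○○○
○○○<○●○○○
○○○○●●○○○
○○○○○○○○○
○○○○○○○○○
6) ○○○○○○○○○
○○○○○○○○○
○○○○○○○○○
○○○^○○○○○
○○○●○●○○○
○○○○●●○○○
○○○○○○○○○
○○○○○○○○○
7) ○○○○○○○○○
○○○○○○○○○
○○○○○○○○○
○○○●>○○○○
○○○●○●○○○
○○○○●●○○○
○○○○○○○○○
○○○○○○○○○
8) ○○○○○○○○○
○○○○○○○○○
○○○○○○○○○
○○○●●○○○○
○○○●v●○○○
○○○○●●○○○
○○○○○○○○○
○○○○○○○○○
9) ○○○○○○○○○
○○○○○○○○○
○○○○○○○○○
○○○●●○○○○
○○○<●●○○○
○○○○●●○○○
○○○○○○○○○
○○○○○○○○○
10) ○○○○○○○○○
○○○○○○○○○
○○○○○○○○○
○○○●●○○○○
○○○○●●○○○
○○○v●●○○○
○○○○○○○○○
○○○○○○○○○
11) ○○○○○○○○○
○○○○○○○○○
○○○○○○○○○
○○○●●○○○○
○○○○●●○○○
○○<●●●○○○
○○○○○○○○○
○○○○○○○○○
12) ○○○○○○○○○
○○○○○○○○○
○○○○○○○○○
○○○●●○○○○
○○^○●●○○○
○○●●●●○○○
○○○○○○○○○
○○○○○○○○○
13) ○○○○○○○○○
○○○○○○○○○
○○○○○○○○○
○○○●●○○○○
○○●>●●○○○
○○●●●●○○○
○○○○○○○○○
○○○○○○○○○
14) ○○○○○○○○○
○○○○○○○○○
○○○○○○○○○
○○○●●○○○○
○○●●●●○○○
○○●v●●○○○
○○○○○○○○○
○○○○○○○○○
15) ○○○○○○○○○
○○○○○○○○○
○○○○○○○○○
○○○●●○○○○
○○●●●●○○○
○○●○>●○○○
○○○○○○○○○
○○○○○○○○○
16) ○○○○○○○○○
○○○○○○○○○
○○○○○○○○○
○○○●●○○○○
○○●●^●○○○
○○●○○●○○○
○○○○○○○○○
○○○○○○○○○
17) ○○○○○○○○○
○○○○○○○○○
○○○○○○○○○
○○○●●○○○○
○○●<○●○○○
○○●○○●○○○
○○○○○○○○○
○○○○○○○○○
18) ○○○○○○○○○
○○○○○○○○○
○○○○○○○○○
○○○●●○○○○
○○●○○●○○○
○○●v○●○○○
○○○○○○○○○
○○○○○○○○○
19) ○○○○○○○○○
○○○○○○○○○
○○○○○○○○○
○○○●●○○○○
○○●○○●○○○
○○<●○●○○○
○○○○○○○○○
○○○○○○○○○
20) ○○○○○○○○○
○○○○○○○○○
○○○○○○○○○
○○○●●○○○○
○○●○○●○○○
○○○●○●○○○
○○v○○○○○○
○○○○○○○○○
21) ○○○○○○○○○
○○○○○○○○○
○○○○○○○○○
○○○●●○○○○
○○●○○●○○○
○○○●○●○○○
○<●○○○○○○
○○○○○○○○○
22) ○○○○○○○○○
○○○○○○○○○
○○○○○○○○○
○○○●●○○○○
○○●○○●○○○
○^○●○●○○○
○●●○○○○○○
○○○○○○○○○
23) ○○○○○○○○○
○○○○○○○○○
○○○○○○○○○
○○○●●○○○○
○○●○○●○○○
○●>●○●○○○
○●●○○○○○○
○○○○○○○○○
24) ○○○○○○○○○
○○○○○○○○○
○○○○○○○○○
○○○●●○○○○
○○●○○●○○○
○●●●○●○○○
○●v○○○○○○
○○○○○○○○○
25) ○○○○○○○○○
○○○○○○○○○
○○○○○○○○○
○○○●●○○○○
○○●○○●○○○
○●●●○●○○○
○●○>○○○○○
○○○○○○○○○
26) ○○○○○○○○○
○○○○○○○○○
○○○○○○○○○
○○○●●○○○○
○○●○○●○○○
○●●●○●○○○
○●○●○○○○○
○○○v○○○○○
27) ○○○○○○○○○
○○○○○○○○○
○○○○○○○○○
○○○●●○○○○
○○●○○●○○○
○●●●○●○○○
○●○●○○○○○
○○<●○○○○○
28) ○○○○○○○○○
○○○○○○○○○
○○○○○○○○○
○○○●●○○○○
○○●○○●○○○
○●●●○●○○○
○●^●○○○○○
○○●●○○○○○
29) ○○○○○○○○○
○○○○○○○○○
○○○○○○○○○
○○○●●○○○○
○○●○○●○○○
○●●●○●○○○
○●●>○○○○○
○○●●○○○○○
30) ○○○○○○○○○
○○○○○○○○○
○○○○○○○○○
○○○●●○○○○
○○●○○●○○○
○●●^○●○○○
○●●○○○○○○
○○●●○○○○○

5,3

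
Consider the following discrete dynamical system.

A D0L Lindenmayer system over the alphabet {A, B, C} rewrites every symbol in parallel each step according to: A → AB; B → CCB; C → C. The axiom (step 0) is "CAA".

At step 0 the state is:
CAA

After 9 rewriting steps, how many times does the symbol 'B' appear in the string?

0) CAA
1) CABAB
2) CABCCBABCCB
3) CABCCBCCCCBABCCBCCCCB
4) CABCCBCCCCBCCCCCCBABCCBCCCCBCCCCCCB
5) CABCCBCCCCBCCCCCCBCCCCCCCCBABCCBCCCCBCCCCCCBCCCCCCCCB
6) CABCCBCCCCBCCCCCCBCCCCCCCCBCCCCCCCCCCBABCCBCCCCBCCCCCCBCCCCCCCCBCCCCCCCCCCB
7) CABCCBCCCCBCCCCCCBCCCCCCCCBCCCCCCCCCCBCCCCCCCCCCCCBABCCBCCCCBCCCCCCBCCCCCCCCBCCCCCCCCCCBCCCCCCCCCCCCB
8) CABCCBCCCCBCCCCCCBCCCCCCCCBCCCCCCCCCCBCCCCCCCCCCCCBCCCCCCC…CCBCCCCCCBCCCCCCCCBCCCCCCCCCCBCCCCCCCCCCCCBCCCCCCCCCCCCCCB  (len 131)
9) CABCCBCCCCBCCCCCCBCCCCCCCCBCCCCCCCCCCBCCCCCCCCCCCCBCCCCCCC…CBCCCCCCCCCCBCCCCCCCCCCCCBCCCCCCCCCCCCCCBCCCCCCCCCCCCCCCCB  (len 165)

18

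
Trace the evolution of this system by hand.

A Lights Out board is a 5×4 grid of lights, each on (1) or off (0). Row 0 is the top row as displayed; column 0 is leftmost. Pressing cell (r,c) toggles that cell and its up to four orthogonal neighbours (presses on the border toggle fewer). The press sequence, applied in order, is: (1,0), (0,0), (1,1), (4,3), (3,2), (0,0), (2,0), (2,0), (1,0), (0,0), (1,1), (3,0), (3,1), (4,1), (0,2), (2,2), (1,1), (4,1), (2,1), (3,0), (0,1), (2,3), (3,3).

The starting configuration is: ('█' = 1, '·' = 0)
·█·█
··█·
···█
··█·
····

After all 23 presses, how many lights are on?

8

[0] ·█·█
··█·
···█
··█·
····
[1] ██·█
███·
█··█
··█·
····
[2] ···█
·██·
█··█
··█·
····
[3] ·█·█
█···
██·█
··█·
····
[4] ·█·█
█···
██·█
··██
··██
[5] ·█·█
█···
████
·█··
···█
[6] █··█
····
████
·█··
···█
[7] █··█
█···
··██
██··
···█
[8] █··█
····
████
·█··
···█
[9] ···█
██··
·███
·█··
···█
[10] ██·█
·█··
·███
·█··
···█
[11] █··█
█·█·
··██
·█··
···█
[12] █··█
█·█·
█·██
█···
█··█
[13] █··█
█·█·
████
·██·
██·█
[14] █··█
█·█·
████
··█·
··██
[15] ███·
█···
████
··█·
··██
[16] ███·
█·█·
█···
····
··██
[17] █·█·
·█··
██··
····
··██
[18] █·█·
·█··
██··
·█··
██·█
[19] █·█·
····
··█·
····
██·█
[20] █·█·
····
█·█·
██··
·█·█
[21] ·█··
·█··
█·█·
██··
·█·█
[22] ·█··
·█·█
█··█
██·█
·█·█
[23] ·█··
·█·█
█···
███·
·█··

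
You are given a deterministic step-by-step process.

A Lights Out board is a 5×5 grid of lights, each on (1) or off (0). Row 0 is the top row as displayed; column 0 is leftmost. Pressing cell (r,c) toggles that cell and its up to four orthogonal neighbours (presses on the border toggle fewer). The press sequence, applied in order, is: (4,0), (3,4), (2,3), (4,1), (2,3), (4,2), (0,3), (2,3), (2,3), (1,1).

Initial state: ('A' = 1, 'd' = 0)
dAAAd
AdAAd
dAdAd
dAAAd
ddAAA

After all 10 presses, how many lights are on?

8

t=0: dAAAd
AdAAd
dAdAd
dAAAd
ddAAA
t=1: dAAAd
AdAAd
dAdAd
AAAAd
AAAAA
t=2: dAAAd
AdAAd
dAdAA
AAAdA
AAAAd
t=3: dAAAd
AdAdd
dAAdd
AAAAA
AAAAd
t=4: dAAAd
AdAdd
dAAdd
AdAAA
dddAd
t=5: dAAAd
AdAAd
dAdAA
AdAdA
dddAd
t=6: dAAAd
AdAAd
dAdAA
AdddA
dAAdd
t=7: dAddA
AdAdd
dAdAA
AdddA
dAAdd
t=8: dAddA
AdAAd
dAAdd
AddAA
dAAdd
t=9: dAddA
AdAdd
dAdAA
AdddA
dAAdd
t=10: ddddA
dAddd
dddAA
AdddA
dAAdd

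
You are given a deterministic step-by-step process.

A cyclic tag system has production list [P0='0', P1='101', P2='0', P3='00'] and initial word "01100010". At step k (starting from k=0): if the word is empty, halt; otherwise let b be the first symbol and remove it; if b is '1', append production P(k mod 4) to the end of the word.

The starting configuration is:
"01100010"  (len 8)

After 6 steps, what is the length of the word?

0) "01100010"  (len 8)
1) "1100010"  (len 7)
2) "100010101"  (len 9)
3) "000101010"  (len 9)
4) "00101010"  (len 8)
5) "0101010"  (len 7)
6) "101010"  (len 6)

6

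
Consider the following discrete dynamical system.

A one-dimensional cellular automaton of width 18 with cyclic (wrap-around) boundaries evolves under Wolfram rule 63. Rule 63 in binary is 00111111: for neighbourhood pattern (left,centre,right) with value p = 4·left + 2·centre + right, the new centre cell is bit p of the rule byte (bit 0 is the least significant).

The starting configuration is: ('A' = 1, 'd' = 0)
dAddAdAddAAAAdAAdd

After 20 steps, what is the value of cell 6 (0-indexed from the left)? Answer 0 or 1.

1

step 0: dAddAdAddAAAAdAAdd
step 1: AAAAAAAAAAdddAAdAA
step 2: ddddddddddAAAAdAAd
step 3: AAAAAAAAAAAdddAAdA
step 4: dddddddddddAAAAdAA
step 5: AAAAAAAAAAAAdddAAd
step 6: AdddddddddddAAAAdA
step 7: dAAAAAAAAAAAAdddAA
step 8: AAdddddddddddAAAAd
step 9: AdAAAAAAAAAAAAdddA
step 10: dAAdddddddddddAAAA
step 11: AAdAAAAAAAAAAAAddd
step 12: AdAAdddddddddddAAA
step 13: dAAdAAAAAAAAAAAAdd
step 14: AAdAAdddddddddddAA
step 15: ddAAdAAAAAAAAAAAAd
step 16: AAAdAAdddddddddddA
step 17: dddAAdAAAAAAAAAAAA
step 18: AAAAdAAddddddddddd
step 19: AdddAAdAAAAAAAAAAA
step 20: dAAAAdAAdddddddddd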